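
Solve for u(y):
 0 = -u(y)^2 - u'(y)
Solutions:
 u(y) = 1/(C1 + y)


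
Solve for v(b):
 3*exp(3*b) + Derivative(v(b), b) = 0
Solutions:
 v(b) = C1 - exp(3*b)


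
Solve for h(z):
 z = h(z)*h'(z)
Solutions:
 h(z) = -sqrt(C1 + z^2)
 h(z) = sqrt(C1 + z^2)


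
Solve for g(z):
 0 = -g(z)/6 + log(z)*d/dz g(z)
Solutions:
 g(z) = C1*exp(li(z)/6)


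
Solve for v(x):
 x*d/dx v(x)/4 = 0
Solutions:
 v(x) = C1


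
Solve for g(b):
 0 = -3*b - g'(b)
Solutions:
 g(b) = C1 - 3*b^2/2


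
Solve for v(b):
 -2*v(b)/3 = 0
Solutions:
 v(b) = 0


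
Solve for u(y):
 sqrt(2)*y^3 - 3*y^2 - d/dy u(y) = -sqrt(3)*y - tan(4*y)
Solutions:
 u(y) = C1 + sqrt(2)*y^4/4 - y^3 + sqrt(3)*y^2/2 - log(cos(4*y))/4


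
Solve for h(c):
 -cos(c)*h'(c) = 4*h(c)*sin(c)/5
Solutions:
 h(c) = C1*cos(c)^(4/5)


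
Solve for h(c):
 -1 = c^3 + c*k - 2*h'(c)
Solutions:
 h(c) = C1 + c^4/8 + c^2*k/4 + c/2


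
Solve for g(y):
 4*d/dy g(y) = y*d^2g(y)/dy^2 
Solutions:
 g(y) = C1 + C2*y^5


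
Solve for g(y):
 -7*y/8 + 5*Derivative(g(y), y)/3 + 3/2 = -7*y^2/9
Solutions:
 g(y) = C1 - 7*y^3/45 + 21*y^2/80 - 9*y/10


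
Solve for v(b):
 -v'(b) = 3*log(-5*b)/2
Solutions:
 v(b) = C1 - 3*b*log(-b)/2 + 3*b*(1 - log(5))/2


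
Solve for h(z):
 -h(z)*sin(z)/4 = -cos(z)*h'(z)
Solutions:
 h(z) = C1/cos(z)^(1/4)


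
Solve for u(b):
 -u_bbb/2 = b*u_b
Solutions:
 u(b) = C1 + Integral(C2*airyai(-2^(1/3)*b) + C3*airybi(-2^(1/3)*b), b)


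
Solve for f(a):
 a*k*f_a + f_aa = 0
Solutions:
 f(a) = Piecewise((-sqrt(2)*sqrt(pi)*C1*erf(sqrt(2)*a*sqrt(k)/2)/(2*sqrt(k)) - C2, (k > 0) | (k < 0)), (-C1*a - C2, True))


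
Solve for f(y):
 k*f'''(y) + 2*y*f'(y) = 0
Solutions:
 f(y) = C1 + Integral(C2*airyai(2^(1/3)*y*(-1/k)^(1/3)) + C3*airybi(2^(1/3)*y*(-1/k)^(1/3)), y)


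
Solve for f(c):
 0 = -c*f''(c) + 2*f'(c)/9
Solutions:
 f(c) = C1 + C2*c^(11/9)


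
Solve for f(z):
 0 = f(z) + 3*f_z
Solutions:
 f(z) = C1*exp(-z/3)


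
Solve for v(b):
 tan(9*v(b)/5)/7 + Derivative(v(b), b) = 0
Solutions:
 v(b) = -5*asin(C1*exp(-9*b/35))/9 + 5*pi/9
 v(b) = 5*asin(C1*exp(-9*b/35))/9


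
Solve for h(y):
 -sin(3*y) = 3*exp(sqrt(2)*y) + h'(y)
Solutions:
 h(y) = C1 - 3*sqrt(2)*exp(sqrt(2)*y)/2 + cos(3*y)/3


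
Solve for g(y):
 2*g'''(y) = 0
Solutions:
 g(y) = C1 + C2*y + C3*y^2


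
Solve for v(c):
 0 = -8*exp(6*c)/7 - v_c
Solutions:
 v(c) = C1 - 4*exp(6*c)/21


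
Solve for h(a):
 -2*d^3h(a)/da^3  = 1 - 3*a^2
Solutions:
 h(a) = C1 + C2*a + C3*a^2 + a^5/40 - a^3/12


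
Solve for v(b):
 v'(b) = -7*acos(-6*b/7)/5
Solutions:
 v(b) = C1 - 7*b*acos(-6*b/7)/5 - 7*sqrt(49 - 36*b^2)/30


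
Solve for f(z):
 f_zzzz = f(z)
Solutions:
 f(z) = C1*exp(-z) + C2*exp(z) + C3*sin(z) + C4*cos(z)


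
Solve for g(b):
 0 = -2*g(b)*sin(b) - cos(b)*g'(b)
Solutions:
 g(b) = C1*cos(b)^2


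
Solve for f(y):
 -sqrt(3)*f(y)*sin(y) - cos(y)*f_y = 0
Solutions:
 f(y) = C1*cos(y)^(sqrt(3))


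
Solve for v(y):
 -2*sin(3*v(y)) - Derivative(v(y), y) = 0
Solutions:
 v(y) = -acos((-C1 - exp(12*y))/(C1 - exp(12*y)))/3 + 2*pi/3
 v(y) = acos((-C1 - exp(12*y))/(C1 - exp(12*y)))/3


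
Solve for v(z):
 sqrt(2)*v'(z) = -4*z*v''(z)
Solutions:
 v(z) = C1 + C2*z^(1 - sqrt(2)/4)


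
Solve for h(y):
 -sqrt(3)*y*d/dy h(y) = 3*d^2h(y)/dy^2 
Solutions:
 h(y) = C1 + C2*erf(sqrt(2)*3^(3/4)*y/6)


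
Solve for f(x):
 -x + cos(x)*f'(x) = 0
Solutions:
 f(x) = C1 + Integral(x/cos(x), x)


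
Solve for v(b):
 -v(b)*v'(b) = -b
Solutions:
 v(b) = -sqrt(C1 + b^2)
 v(b) = sqrt(C1 + b^2)


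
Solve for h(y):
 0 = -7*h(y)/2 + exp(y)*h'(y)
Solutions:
 h(y) = C1*exp(-7*exp(-y)/2)


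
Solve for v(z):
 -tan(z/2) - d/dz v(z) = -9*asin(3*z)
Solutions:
 v(z) = C1 + 9*z*asin(3*z) + 3*sqrt(1 - 9*z^2) + 2*log(cos(z/2))


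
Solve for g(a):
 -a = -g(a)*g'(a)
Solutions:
 g(a) = -sqrt(C1 + a^2)
 g(a) = sqrt(C1 + a^2)


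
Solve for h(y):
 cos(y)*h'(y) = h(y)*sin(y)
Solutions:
 h(y) = C1/cos(y)


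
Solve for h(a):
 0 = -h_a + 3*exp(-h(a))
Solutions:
 h(a) = log(C1 + 3*a)


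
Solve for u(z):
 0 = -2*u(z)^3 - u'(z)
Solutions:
 u(z) = -sqrt(2)*sqrt(-1/(C1 - 2*z))/2
 u(z) = sqrt(2)*sqrt(-1/(C1 - 2*z))/2


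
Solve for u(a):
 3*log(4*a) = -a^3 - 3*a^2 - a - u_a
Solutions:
 u(a) = C1 - a^4/4 - a^3 - a^2/2 - 3*a*log(a) - a*log(64) + 3*a


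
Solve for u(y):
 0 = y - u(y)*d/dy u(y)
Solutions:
 u(y) = -sqrt(C1 + y^2)
 u(y) = sqrt(C1 + y^2)


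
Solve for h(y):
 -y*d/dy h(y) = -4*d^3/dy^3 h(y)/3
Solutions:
 h(y) = C1 + Integral(C2*airyai(6^(1/3)*y/2) + C3*airybi(6^(1/3)*y/2), y)


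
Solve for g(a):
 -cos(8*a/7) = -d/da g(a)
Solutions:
 g(a) = C1 + 7*sin(8*a/7)/8


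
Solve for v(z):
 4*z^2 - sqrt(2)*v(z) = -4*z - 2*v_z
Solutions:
 v(z) = C1*exp(sqrt(2)*z/2) + 2*sqrt(2)*z^2 + 2*sqrt(2)*z + 8*z + 4 + 8*sqrt(2)


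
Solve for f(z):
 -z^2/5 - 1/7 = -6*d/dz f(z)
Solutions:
 f(z) = C1 + z^3/90 + z/42


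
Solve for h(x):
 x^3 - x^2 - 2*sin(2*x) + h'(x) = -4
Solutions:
 h(x) = C1 - x^4/4 + x^3/3 - 4*x - cos(2*x)


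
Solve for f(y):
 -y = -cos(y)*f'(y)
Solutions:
 f(y) = C1 + Integral(y/cos(y), y)


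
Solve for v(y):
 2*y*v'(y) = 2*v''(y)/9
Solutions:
 v(y) = C1 + C2*erfi(3*sqrt(2)*y/2)


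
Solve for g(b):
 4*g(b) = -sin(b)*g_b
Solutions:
 g(b) = C1*(cos(b)^2 + 2*cos(b) + 1)/(cos(b)^2 - 2*cos(b) + 1)


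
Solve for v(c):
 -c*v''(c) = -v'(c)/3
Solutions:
 v(c) = C1 + C2*c^(4/3)


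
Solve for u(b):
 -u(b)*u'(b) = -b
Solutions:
 u(b) = -sqrt(C1 + b^2)
 u(b) = sqrt(C1 + b^2)


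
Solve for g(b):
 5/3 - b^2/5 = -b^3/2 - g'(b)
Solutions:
 g(b) = C1 - b^4/8 + b^3/15 - 5*b/3


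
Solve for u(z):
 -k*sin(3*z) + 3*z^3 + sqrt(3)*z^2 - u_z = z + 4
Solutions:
 u(z) = C1 + k*cos(3*z)/3 + 3*z^4/4 + sqrt(3)*z^3/3 - z^2/2 - 4*z


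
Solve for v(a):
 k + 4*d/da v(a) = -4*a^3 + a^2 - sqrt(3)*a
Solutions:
 v(a) = C1 - a^4/4 + a^3/12 - sqrt(3)*a^2/8 - a*k/4


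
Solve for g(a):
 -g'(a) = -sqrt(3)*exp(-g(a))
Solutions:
 g(a) = log(C1 + sqrt(3)*a)


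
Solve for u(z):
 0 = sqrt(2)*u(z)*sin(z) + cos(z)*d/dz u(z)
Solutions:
 u(z) = C1*cos(z)^(sqrt(2))


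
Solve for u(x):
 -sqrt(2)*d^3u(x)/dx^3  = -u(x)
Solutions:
 u(x) = C3*exp(2^(5/6)*x/2) + (C1*sin(2^(5/6)*sqrt(3)*x/4) + C2*cos(2^(5/6)*sqrt(3)*x/4))*exp(-2^(5/6)*x/4)


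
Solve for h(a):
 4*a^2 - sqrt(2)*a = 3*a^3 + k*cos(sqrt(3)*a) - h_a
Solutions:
 h(a) = C1 + 3*a^4/4 - 4*a^3/3 + sqrt(2)*a^2/2 + sqrt(3)*k*sin(sqrt(3)*a)/3


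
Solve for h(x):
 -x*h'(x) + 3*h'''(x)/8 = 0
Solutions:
 h(x) = C1 + Integral(C2*airyai(2*3^(2/3)*x/3) + C3*airybi(2*3^(2/3)*x/3), x)


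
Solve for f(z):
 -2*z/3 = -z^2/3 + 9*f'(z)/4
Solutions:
 f(z) = C1 + 4*z^3/81 - 4*z^2/27


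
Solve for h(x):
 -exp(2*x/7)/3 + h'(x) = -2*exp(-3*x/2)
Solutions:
 h(x) = C1 + 7*exp(2*x/7)/6 + 4*exp(-3*x/2)/3


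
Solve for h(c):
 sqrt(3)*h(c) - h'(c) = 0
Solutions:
 h(c) = C1*exp(sqrt(3)*c)


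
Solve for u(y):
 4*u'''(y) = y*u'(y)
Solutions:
 u(y) = C1 + Integral(C2*airyai(2^(1/3)*y/2) + C3*airybi(2^(1/3)*y/2), y)


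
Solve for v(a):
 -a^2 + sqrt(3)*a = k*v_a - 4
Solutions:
 v(a) = C1 - a^3/(3*k) + sqrt(3)*a^2/(2*k) + 4*a/k


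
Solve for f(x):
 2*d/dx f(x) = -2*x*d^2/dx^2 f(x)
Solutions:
 f(x) = C1 + C2*log(x)


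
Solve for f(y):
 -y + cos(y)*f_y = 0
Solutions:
 f(y) = C1 + Integral(y/cos(y), y)


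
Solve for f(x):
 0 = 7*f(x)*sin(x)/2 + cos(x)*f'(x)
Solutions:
 f(x) = C1*cos(x)^(7/2)


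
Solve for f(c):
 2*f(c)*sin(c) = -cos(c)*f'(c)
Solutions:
 f(c) = C1*cos(c)^2


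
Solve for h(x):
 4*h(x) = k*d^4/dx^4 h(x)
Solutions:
 h(x) = C1*exp(-sqrt(2)*x*(1/k)^(1/4)) + C2*exp(sqrt(2)*x*(1/k)^(1/4)) + C3*exp(-sqrt(2)*I*x*(1/k)^(1/4)) + C4*exp(sqrt(2)*I*x*(1/k)^(1/4))


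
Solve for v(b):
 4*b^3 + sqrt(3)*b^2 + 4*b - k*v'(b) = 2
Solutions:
 v(b) = C1 + b^4/k + sqrt(3)*b^3/(3*k) + 2*b^2/k - 2*b/k


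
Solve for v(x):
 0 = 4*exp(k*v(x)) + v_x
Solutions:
 v(x) = Piecewise((log(1/(C1*k + 4*k*x))/k, Ne(k, 0)), (nan, True))
 v(x) = Piecewise((C1 - 4*x, Eq(k, 0)), (nan, True))


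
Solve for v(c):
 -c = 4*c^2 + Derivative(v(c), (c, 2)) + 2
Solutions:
 v(c) = C1 + C2*c - c^4/3 - c^3/6 - c^2


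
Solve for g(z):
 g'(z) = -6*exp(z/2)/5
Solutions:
 g(z) = C1 - 12*exp(z/2)/5


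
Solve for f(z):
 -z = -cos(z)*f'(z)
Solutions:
 f(z) = C1 + Integral(z/cos(z), z)


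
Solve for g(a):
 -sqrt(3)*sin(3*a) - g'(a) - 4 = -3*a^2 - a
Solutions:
 g(a) = C1 + a^3 + a^2/2 - 4*a + sqrt(3)*cos(3*a)/3


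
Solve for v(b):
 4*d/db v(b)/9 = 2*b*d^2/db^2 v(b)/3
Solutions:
 v(b) = C1 + C2*b^(5/3)


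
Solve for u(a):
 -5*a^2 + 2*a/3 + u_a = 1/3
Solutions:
 u(a) = C1 + 5*a^3/3 - a^2/3 + a/3


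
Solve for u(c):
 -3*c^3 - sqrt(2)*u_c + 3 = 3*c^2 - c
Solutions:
 u(c) = C1 - 3*sqrt(2)*c^4/8 - sqrt(2)*c^3/2 + sqrt(2)*c^2/4 + 3*sqrt(2)*c/2


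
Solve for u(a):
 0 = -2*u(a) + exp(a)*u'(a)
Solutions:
 u(a) = C1*exp(-2*exp(-a))


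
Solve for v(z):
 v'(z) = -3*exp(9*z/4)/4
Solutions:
 v(z) = C1 - exp(9*z/4)/3


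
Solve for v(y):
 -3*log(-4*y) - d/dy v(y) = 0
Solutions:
 v(y) = C1 - 3*y*log(-y) + 3*y*(1 - 2*log(2))


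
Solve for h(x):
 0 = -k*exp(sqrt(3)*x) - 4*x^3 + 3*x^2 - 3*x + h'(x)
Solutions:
 h(x) = C1 + sqrt(3)*k*exp(sqrt(3)*x)/3 + x^4 - x^3 + 3*x^2/2


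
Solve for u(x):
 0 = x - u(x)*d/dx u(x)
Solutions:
 u(x) = -sqrt(C1 + x^2)
 u(x) = sqrt(C1 + x^2)


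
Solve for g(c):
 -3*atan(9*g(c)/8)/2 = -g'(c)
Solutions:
 Integral(1/atan(9*_y/8), (_y, g(c))) = C1 + 3*c/2


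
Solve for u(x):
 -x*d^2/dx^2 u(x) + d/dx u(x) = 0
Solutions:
 u(x) = C1 + C2*x^2


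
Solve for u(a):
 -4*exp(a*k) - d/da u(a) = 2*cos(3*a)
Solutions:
 u(a) = C1 - 2*sin(3*a)/3 - 4*exp(a*k)/k


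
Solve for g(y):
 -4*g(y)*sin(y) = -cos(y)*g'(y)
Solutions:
 g(y) = C1/cos(y)^4


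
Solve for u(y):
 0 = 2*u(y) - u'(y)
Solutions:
 u(y) = C1*exp(2*y)


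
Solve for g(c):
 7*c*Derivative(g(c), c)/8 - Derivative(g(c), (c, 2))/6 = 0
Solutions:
 g(c) = C1 + C2*erfi(sqrt(42)*c/4)


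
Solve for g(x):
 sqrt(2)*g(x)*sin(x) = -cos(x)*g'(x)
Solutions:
 g(x) = C1*cos(x)^(sqrt(2))


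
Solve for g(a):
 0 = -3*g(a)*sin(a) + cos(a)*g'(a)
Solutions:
 g(a) = C1/cos(a)^3


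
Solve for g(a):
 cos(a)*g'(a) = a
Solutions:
 g(a) = C1 + Integral(a/cos(a), a)


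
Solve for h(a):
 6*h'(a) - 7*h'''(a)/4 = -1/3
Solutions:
 h(a) = C1 + C2*exp(-2*sqrt(42)*a/7) + C3*exp(2*sqrt(42)*a/7) - a/18


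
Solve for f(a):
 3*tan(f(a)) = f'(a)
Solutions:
 f(a) = pi - asin(C1*exp(3*a))
 f(a) = asin(C1*exp(3*a))


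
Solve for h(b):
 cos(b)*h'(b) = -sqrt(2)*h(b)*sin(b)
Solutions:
 h(b) = C1*cos(b)^(sqrt(2))


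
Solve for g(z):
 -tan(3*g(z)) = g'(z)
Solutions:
 g(z) = -asin(C1*exp(-3*z))/3 + pi/3
 g(z) = asin(C1*exp(-3*z))/3


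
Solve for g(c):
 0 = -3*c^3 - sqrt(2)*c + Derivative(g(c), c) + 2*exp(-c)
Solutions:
 g(c) = C1 + 3*c^4/4 + sqrt(2)*c^2/2 + 2*exp(-c)


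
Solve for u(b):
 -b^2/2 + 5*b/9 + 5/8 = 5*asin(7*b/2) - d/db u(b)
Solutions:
 u(b) = C1 + b^3/6 - 5*b^2/18 + 5*b*asin(7*b/2) - 5*b/8 + 5*sqrt(4 - 49*b^2)/7


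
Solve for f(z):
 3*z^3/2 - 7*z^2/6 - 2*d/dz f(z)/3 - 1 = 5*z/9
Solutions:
 f(z) = C1 + 9*z^4/16 - 7*z^3/12 - 5*z^2/12 - 3*z/2


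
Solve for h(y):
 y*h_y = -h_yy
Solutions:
 h(y) = C1 + C2*erf(sqrt(2)*y/2)


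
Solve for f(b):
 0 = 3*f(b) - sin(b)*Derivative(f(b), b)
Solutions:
 f(b) = C1*(cos(b) - 1)^(3/2)/(cos(b) + 1)^(3/2)


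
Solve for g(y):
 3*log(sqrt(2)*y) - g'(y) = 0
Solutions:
 g(y) = C1 + 3*y*log(y) - 3*y + 3*y*log(2)/2


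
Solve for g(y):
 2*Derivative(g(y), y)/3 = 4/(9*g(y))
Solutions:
 g(y) = -sqrt(C1 + 12*y)/3
 g(y) = sqrt(C1 + 12*y)/3


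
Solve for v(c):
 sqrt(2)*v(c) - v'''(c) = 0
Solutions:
 v(c) = C3*exp(2^(1/6)*c) + (C1*sin(2^(1/6)*sqrt(3)*c/2) + C2*cos(2^(1/6)*sqrt(3)*c/2))*exp(-2^(1/6)*c/2)


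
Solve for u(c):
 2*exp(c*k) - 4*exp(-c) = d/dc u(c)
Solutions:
 u(c) = C1 + 4*exp(-c) + 2*exp(c*k)/k


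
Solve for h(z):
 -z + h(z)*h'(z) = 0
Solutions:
 h(z) = -sqrt(C1 + z^2)
 h(z) = sqrt(C1 + z^2)


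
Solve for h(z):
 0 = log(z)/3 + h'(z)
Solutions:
 h(z) = C1 - z*log(z)/3 + z/3


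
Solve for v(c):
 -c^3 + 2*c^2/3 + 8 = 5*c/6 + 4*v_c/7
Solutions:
 v(c) = C1 - 7*c^4/16 + 7*c^3/18 - 35*c^2/48 + 14*c


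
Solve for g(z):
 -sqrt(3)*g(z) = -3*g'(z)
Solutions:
 g(z) = C1*exp(sqrt(3)*z/3)


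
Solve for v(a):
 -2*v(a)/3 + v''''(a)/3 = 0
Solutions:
 v(a) = C1*exp(-2^(1/4)*a) + C2*exp(2^(1/4)*a) + C3*sin(2^(1/4)*a) + C4*cos(2^(1/4)*a)


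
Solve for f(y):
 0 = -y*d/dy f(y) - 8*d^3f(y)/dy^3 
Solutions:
 f(y) = C1 + Integral(C2*airyai(-y/2) + C3*airybi(-y/2), y)


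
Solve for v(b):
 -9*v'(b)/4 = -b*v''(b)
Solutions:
 v(b) = C1 + C2*b^(13/4)


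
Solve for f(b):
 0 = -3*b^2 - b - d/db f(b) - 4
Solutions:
 f(b) = C1 - b^3 - b^2/2 - 4*b


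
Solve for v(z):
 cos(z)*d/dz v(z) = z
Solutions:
 v(z) = C1 + Integral(z/cos(z), z)


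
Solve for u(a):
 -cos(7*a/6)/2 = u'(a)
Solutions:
 u(a) = C1 - 3*sin(7*a/6)/7


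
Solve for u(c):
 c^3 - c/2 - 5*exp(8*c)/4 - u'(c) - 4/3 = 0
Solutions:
 u(c) = C1 + c^4/4 - c^2/4 - 4*c/3 - 5*exp(8*c)/32


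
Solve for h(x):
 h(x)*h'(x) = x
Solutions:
 h(x) = -sqrt(C1 + x^2)
 h(x) = sqrt(C1 + x^2)


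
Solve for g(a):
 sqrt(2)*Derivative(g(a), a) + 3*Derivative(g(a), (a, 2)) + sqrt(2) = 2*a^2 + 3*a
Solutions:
 g(a) = C1 + C2*exp(-sqrt(2)*a/3) + sqrt(2)*a^3/3 - 3*a^2 + 3*sqrt(2)*a^2/4 - 11*a/2 + 9*sqrt(2)*a


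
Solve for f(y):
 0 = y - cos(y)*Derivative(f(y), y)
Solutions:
 f(y) = C1 + Integral(y/cos(y), y)


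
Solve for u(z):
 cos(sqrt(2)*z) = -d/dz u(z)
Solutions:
 u(z) = C1 - sqrt(2)*sin(sqrt(2)*z)/2


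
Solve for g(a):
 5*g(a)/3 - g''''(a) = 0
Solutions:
 g(a) = C1*exp(-3^(3/4)*5^(1/4)*a/3) + C2*exp(3^(3/4)*5^(1/4)*a/3) + C3*sin(3^(3/4)*5^(1/4)*a/3) + C4*cos(3^(3/4)*5^(1/4)*a/3)


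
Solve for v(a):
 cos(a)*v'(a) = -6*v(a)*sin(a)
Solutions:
 v(a) = C1*cos(a)^6


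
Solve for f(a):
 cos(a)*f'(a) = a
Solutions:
 f(a) = C1 + Integral(a/cos(a), a)


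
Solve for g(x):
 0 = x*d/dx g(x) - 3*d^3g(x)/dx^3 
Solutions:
 g(x) = C1 + Integral(C2*airyai(3^(2/3)*x/3) + C3*airybi(3^(2/3)*x/3), x)


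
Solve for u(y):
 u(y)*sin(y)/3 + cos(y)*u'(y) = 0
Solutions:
 u(y) = C1*cos(y)^(1/3)


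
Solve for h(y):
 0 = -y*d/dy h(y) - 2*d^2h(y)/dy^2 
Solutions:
 h(y) = C1 + C2*erf(y/2)


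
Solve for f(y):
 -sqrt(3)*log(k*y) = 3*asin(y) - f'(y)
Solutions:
 f(y) = C1 + sqrt(3)*y*(log(k*y) - 1) + 3*y*asin(y) + 3*sqrt(1 - y^2)


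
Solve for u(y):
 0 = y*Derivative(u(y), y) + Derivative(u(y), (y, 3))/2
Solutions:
 u(y) = C1 + Integral(C2*airyai(-2^(1/3)*y) + C3*airybi(-2^(1/3)*y), y)


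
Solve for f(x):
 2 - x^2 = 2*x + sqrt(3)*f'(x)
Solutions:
 f(x) = C1 - sqrt(3)*x^3/9 - sqrt(3)*x^2/3 + 2*sqrt(3)*x/3


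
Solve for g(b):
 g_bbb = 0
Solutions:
 g(b) = C1 + C2*b + C3*b^2


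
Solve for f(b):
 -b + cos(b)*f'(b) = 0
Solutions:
 f(b) = C1 + Integral(b/cos(b), b)


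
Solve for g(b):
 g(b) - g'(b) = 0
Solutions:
 g(b) = C1*exp(b)


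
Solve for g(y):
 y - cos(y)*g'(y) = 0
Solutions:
 g(y) = C1 + Integral(y/cos(y), y)


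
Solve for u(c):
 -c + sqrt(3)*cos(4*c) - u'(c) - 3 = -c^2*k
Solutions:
 u(c) = C1 + c^3*k/3 - c^2/2 - 3*c + sqrt(3)*sin(4*c)/4


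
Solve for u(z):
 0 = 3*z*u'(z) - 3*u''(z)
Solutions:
 u(z) = C1 + C2*erfi(sqrt(2)*z/2)


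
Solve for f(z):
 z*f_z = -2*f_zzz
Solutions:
 f(z) = C1 + Integral(C2*airyai(-2^(2/3)*z/2) + C3*airybi(-2^(2/3)*z/2), z)


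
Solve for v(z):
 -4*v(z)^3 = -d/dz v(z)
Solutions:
 v(z) = -sqrt(2)*sqrt(-1/(C1 + 4*z))/2
 v(z) = sqrt(2)*sqrt(-1/(C1 + 4*z))/2


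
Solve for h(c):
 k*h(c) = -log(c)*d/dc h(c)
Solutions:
 h(c) = C1*exp(-k*li(c))


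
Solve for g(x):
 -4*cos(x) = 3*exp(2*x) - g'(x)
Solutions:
 g(x) = C1 + 3*exp(2*x)/2 + 4*sin(x)


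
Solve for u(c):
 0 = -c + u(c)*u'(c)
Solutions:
 u(c) = -sqrt(C1 + c^2)
 u(c) = sqrt(C1 + c^2)


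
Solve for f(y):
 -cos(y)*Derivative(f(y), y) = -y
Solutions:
 f(y) = C1 + Integral(y/cos(y), y)


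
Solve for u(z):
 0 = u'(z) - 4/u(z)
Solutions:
 u(z) = -sqrt(C1 + 8*z)
 u(z) = sqrt(C1 + 8*z)


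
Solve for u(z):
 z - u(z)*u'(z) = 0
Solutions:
 u(z) = -sqrt(C1 + z^2)
 u(z) = sqrt(C1 + z^2)


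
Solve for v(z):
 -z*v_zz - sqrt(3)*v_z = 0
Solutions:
 v(z) = C1 + C2*z^(1 - sqrt(3))


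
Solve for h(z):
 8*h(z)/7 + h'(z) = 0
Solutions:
 h(z) = C1*exp(-8*z/7)


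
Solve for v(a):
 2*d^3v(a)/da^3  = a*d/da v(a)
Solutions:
 v(a) = C1 + Integral(C2*airyai(2^(2/3)*a/2) + C3*airybi(2^(2/3)*a/2), a)


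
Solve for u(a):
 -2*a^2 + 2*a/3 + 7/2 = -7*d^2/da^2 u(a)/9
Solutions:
 u(a) = C1 + C2*a + 3*a^4/14 - a^3/7 - 9*a^2/4


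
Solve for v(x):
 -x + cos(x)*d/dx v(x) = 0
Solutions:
 v(x) = C1 + Integral(x/cos(x), x)


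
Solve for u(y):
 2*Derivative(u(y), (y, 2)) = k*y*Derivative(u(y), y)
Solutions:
 u(y) = Piecewise((-sqrt(pi)*C1*erf(y*sqrt(-k)/2)/sqrt(-k) - C2, (k > 0) | (k < 0)), (-C1*y - C2, True))


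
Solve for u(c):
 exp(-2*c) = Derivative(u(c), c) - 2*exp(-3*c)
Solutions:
 u(c) = C1 - exp(-2*c)/2 - 2*exp(-3*c)/3


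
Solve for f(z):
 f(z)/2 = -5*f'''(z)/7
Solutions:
 f(z) = C3*exp(-10^(2/3)*7^(1/3)*z/10) + (C1*sin(10^(2/3)*sqrt(3)*7^(1/3)*z/20) + C2*cos(10^(2/3)*sqrt(3)*7^(1/3)*z/20))*exp(10^(2/3)*7^(1/3)*z/20)


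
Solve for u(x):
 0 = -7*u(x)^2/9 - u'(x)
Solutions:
 u(x) = 9/(C1 + 7*x)


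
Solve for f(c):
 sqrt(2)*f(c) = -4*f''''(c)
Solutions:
 f(c) = (C1*sin(2^(1/8)*c/2) + C2*cos(2^(1/8)*c/2))*exp(-2^(1/8)*c/2) + (C3*sin(2^(1/8)*c/2) + C4*cos(2^(1/8)*c/2))*exp(2^(1/8)*c/2)


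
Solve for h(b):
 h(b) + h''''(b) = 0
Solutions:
 h(b) = (C1*sin(sqrt(2)*b/2) + C2*cos(sqrt(2)*b/2))*exp(-sqrt(2)*b/2) + (C3*sin(sqrt(2)*b/2) + C4*cos(sqrt(2)*b/2))*exp(sqrt(2)*b/2)


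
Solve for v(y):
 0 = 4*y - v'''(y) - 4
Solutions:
 v(y) = C1 + C2*y + C3*y^2 + y^4/6 - 2*y^3/3


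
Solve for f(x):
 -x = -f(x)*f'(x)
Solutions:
 f(x) = -sqrt(C1 + x^2)
 f(x) = sqrt(C1 + x^2)


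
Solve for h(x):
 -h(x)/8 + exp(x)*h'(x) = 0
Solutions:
 h(x) = C1*exp(-exp(-x)/8)


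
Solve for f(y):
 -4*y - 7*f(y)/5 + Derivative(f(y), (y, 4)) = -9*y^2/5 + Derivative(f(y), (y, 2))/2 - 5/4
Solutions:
 f(y) = C1*exp(-sqrt(5)*y*sqrt(5 + 3*sqrt(65))/10) + C2*exp(sqrt(5)*y*sqrt(5 + 3*sqrt(65))/10) + C3*sin(sqrt(5)*y*sqrt(-5 + 3*sqrt(65))/10) + C4*cos(sqrt(5)*y*sqrt(-5 + 3*sqrt(65))/10) + 9*y^2/7 - 20*y/7 - 5/196


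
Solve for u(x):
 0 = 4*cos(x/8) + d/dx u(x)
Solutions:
 u(x) = C1 - 32*sin(x/8)


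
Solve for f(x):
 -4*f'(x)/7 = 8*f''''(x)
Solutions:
 f(x) = C1 + C4*exp(-14^(2/3)*x/14) + (C2*sin(14^(2/3)*sqrt(3)*x/28) + C3*cos(14^(2/3)*sqrt(3)*x/28))*exp(14^(2/3)*x/28)


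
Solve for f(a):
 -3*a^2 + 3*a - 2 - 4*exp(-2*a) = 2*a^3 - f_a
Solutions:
 f(a) = C1 + a^4/2 + a^3 - 3*a^2/2 + 2*a - 2*exp(-2*a)


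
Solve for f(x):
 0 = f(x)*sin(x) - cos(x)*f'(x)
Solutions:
 f(x) = C1/cos(x)


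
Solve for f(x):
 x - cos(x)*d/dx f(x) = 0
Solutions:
 f(x) = C1 + Integral(x/cos(x), x)


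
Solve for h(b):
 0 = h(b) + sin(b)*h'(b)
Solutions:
 h(b) = C1*sqrt(cos(b) + 1)/sqrt(cos(b) - 1)


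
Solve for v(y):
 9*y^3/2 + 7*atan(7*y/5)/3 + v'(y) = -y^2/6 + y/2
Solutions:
 v(y) = C1 - 9*y^4/8 - y^3/18 + y^2/4 - 7*y*atan(7*y/5)/3 + 5*log(49*y^2 + 25)/6


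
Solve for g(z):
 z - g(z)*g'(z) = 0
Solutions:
 g(z) = -sqrt(C1 + z^2)
 g(z) = sqrt(C1 + z^2)


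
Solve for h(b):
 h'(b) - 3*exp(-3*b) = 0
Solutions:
 h(b) = C1 - exp(-3*b)


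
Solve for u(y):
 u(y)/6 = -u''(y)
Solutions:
 u(y) = C1*sin(sqrt(6)*y/6) + C2*cos(sqrt(6)*y/6)


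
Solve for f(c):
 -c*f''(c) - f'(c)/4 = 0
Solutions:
 f(c) = C1 + C2*c^(3/4)


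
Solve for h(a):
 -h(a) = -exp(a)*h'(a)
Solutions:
 h(a) = C1*exp(-exp(-a))


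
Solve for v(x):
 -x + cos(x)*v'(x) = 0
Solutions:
 v(x) = C1 + Integral(x/cos(x), x)


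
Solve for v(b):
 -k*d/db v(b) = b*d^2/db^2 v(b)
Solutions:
 v(b) = C1 + b^(1 - re(k))*(C2*sin(log(b)*Abs(im(k))) + C3*cos(log(b)*im(k)))


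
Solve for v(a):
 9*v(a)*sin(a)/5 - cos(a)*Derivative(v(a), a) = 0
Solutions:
 v(a) = C1/cos(a)^(9/5)


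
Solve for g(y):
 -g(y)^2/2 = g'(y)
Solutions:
 g(y) = 2/(C1 + y)


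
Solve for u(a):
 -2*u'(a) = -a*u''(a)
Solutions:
 u(a) = C1 + C2*a^3


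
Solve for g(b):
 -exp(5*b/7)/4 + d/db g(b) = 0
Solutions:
 g(b) = C1 + 7*exp(5*b/7)/20


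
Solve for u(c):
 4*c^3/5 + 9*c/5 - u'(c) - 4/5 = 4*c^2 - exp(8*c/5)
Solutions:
 u(c) = C1 + c^4/5 - 4*c^3/3 + 9*c^2/10 - 4*c/5 + 5*exp(8*c/5)/8


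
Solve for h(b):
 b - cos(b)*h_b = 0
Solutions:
 h(b) = C1 + Integral(b/cos(b), b)


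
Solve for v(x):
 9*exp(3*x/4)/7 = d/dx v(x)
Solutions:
 v(x) = C1 + 12*exp(3*x/4)/7


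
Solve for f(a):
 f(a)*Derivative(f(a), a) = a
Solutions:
 f(a) = -sqrt(C1 + a^2)
 f(a) = sqrt(C1 + a^2)


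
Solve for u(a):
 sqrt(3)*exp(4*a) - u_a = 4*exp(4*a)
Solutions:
 u(a) = C1 - exp(4*a) + sqrt(3)*exp(4*a)/4


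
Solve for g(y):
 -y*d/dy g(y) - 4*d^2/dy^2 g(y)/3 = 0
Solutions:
 g(y) = C1 + C2*erf(sqrt(6)*y/4)


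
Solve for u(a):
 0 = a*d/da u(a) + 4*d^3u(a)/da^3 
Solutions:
 u(a) = C1 + Integral(C2*airyai(-2^(1/3)*a/2) + C3*airybi(-2^(1/3)*a/2), a)


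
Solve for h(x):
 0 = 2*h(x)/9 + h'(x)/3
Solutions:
 h(x) = C1*exp(-2*x/3)


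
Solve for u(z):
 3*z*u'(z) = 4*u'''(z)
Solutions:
 u(z) = C1 + Integral(C2*airyai(6^(1/3)*z/2) + C3*airybi(6^(1/3)*z/2), z)


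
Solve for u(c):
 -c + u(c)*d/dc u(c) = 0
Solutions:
 u(c) = -sqrt(C1 + c^2)
 u(c) = sqrt(C1 + c^2)


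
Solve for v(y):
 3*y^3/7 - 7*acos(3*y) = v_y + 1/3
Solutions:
 v(y) = C1 + 3*y^4/28 - 7*y*acos(3*y) - y/3 + 7*sqrt(1 - 9*y^2)/3


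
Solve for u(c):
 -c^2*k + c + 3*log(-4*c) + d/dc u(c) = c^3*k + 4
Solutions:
 u(c) = C1 + c^4*k/4 + c^3*k/3 - c^2/2 - 3*c*log(-c) + c*(7 - 6*log(2))


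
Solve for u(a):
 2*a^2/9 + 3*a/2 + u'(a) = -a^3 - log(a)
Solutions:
 u(a) = C1 - a^4/4 - 2*a^3/27 - 3*a^2/4 - a*log(a) + a


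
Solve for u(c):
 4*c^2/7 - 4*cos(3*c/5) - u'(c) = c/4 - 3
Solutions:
 u(c) = C1 + 4*c^3/21 - c^2/8 + 3*c - 20*sin(3*c/5)/3


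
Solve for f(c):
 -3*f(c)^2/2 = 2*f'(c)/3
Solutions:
 f(c) = 4/(C1 + 9*c)


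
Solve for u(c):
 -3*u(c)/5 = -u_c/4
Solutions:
 u(c) = C1*exp(12*c/5)


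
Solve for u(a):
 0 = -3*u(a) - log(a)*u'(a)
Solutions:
 u(a) = C1*exp(-3*li(a))


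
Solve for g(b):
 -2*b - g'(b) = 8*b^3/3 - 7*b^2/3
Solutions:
 g(b) = C1 - 2*b^4/3 + 7*b^3/9 - b^2


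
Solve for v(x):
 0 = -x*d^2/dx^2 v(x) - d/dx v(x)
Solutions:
 v(x) = C1 + C2*log(x)


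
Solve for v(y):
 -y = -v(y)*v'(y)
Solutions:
 v(y) = -sqrt(C1 + y^2)
 v(y) = sqrt(C1 + y^2)


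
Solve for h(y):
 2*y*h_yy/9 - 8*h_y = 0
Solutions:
 h(y) = C1 + C2*y^37


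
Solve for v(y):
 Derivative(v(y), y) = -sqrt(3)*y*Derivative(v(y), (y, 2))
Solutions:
 v(y) = C1 + C2*y^(1 - sqrt(3)/3)


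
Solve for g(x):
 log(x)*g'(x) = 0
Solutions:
 g(x) = C1


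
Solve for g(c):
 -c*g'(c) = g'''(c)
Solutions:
 g(c) = C1 + Integral(C2*airyai(-c) + C3*airybi(-c), c)


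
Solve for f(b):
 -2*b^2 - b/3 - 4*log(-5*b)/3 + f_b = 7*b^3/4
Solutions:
 f(b) = C1 + 7*b^4/16 + 2*b^3/3 + b^2/6 + 4*b*log(-b)/3 + 4*b*(-1 + log(5))/3


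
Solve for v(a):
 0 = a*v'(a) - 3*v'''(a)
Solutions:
 v(a) = C1 + Integral(C2*airyai(3^(2/3)*a/3) + C3*airybi(3^(2/3)*a/3), a)


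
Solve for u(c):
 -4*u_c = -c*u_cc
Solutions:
 u(c) = C1 + C2*c^5


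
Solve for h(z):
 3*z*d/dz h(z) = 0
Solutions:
 h(z) = C1


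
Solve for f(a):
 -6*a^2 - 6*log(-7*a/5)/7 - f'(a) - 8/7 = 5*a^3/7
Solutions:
 f(a) = C1 - 5*a^4/28 - 2*a^3 - 6*a*log(-a)/7 + 2*a*(-3*log(7) - 1 + 3*log(5))/7


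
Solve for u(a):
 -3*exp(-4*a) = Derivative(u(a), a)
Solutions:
 u(a) = C1 + 3*exp(-4*a)/4


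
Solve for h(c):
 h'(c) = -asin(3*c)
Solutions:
 h(c) = C1 - c*asin(3*c) - sqrt(1 - 9*c^2)/3


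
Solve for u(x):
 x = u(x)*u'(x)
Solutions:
 u(x) = -sqrt(C1 + x^2)
 u(x) = sqrt(C1 + x^2)


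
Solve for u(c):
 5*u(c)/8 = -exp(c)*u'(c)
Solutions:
 u(c) = C1*exp(5*exp(-c)/8)


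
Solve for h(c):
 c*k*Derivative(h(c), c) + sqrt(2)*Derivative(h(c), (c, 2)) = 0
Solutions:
 h(c) = Piecewise((-2^(3/4)*sqrt(pi)*C1*erf(2^(1/4)*c*sqrt(k)/2)/(2*sqrt(k)) - C2, (k > 0) | (k < 0)), (-C1*c - C2, True))


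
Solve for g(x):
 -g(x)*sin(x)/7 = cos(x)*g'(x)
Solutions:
 g(x) = C1*cos(x)^(1/7)


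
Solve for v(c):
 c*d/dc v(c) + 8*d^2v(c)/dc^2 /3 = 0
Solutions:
 v(c) = C1 + C2*erf(sqrt(3)*c/4)


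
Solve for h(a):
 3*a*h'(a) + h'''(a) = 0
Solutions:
 h(a) = C1 + Integral(C2*airyai(-3^(1/3)*a) + C3*airybi(-3^(1/3)*a), a)


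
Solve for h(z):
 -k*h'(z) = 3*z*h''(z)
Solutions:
 h(z) = C1 + z^(1 - re(k)/3)*(C2*sin(log(z)*Abs(im(k))/3) + C3*cos(log(z)*im(k)/3))


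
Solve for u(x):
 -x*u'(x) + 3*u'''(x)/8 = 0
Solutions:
 u(x) = C1 + Integral(C2*airyai(2*3^(2/3)*x/3) + C3*airybi(2*3^(2/3)*x/3), x)


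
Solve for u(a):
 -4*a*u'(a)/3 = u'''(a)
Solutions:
 u(a) = C1 + Integral(C2*airyai(-6^(2/3)*a/3) + C3*airybi(-6^(2/3)*a/3), a)


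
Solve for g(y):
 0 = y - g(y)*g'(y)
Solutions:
 g(y) = -sqrt(C1 + y^2)
 g(y) = sqrt(C1 + y^2)


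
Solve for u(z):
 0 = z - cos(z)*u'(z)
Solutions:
 u(z) = C1 + Integral(z/cos(z), z)


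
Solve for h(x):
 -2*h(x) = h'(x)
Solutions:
 h(x) = C1*exp(-2*x)


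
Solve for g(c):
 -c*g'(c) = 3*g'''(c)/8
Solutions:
 g(c) = C1 + Integral(C2*airyai(-2*3^(2/3)*c/3) + C3*airybi(-2*3^(2/3)*c/3), c)


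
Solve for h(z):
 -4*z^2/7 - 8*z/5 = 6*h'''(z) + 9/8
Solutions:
 h(z) = C1 + C2*z + C3*z^2 - z^5/630 - z^4/90 - z^3/32


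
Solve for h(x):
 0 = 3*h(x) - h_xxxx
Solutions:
 h(x) = C1*exp(-3^(1/4)*x) + C2*exp(3^(1/4)*x) + C3*sin(3^(1/4)*x) + C4*cos(3^(1/4)*x)


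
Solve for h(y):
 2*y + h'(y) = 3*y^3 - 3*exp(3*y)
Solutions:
 h(y) = C1 + 3*y^4/4 - y^2 - exp(3*y)


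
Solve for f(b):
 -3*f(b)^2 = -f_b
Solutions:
 f(b) = -1/(C1 + 3*b)


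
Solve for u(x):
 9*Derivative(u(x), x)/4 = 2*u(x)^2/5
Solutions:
 u(x) = -45/(C1 + 8*x)


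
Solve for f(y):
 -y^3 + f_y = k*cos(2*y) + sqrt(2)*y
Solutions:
 f(y) = C1 + k*sin(2*y)/2 + y^4/4 + sqrt(2)*y^2/2


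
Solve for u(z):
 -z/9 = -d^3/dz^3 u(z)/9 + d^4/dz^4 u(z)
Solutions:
 u(z) = C1 + C2*z + C3*z^2 + C4*exp(z/9) + z^4/24 + 3*z^3/2


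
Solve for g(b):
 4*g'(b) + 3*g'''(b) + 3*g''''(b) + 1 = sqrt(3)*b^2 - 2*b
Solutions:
 g(b) = C1 + C2*exp(b*(-2 + (6*sqrt(10) + 19)^(-1/3) + (6*sqrt(10) + 19)^(1/3))/6)*sin(sqrt(3)*b*(-(6*sqrt(10) + 19)^(1/3) + (6*sqrt(10) + 19)^(-1/3))/6) + C3*exp(b*(-2 + (6*sqrt(10) + 19)^(-1/3) + (6*sqrt(10) + 19)^(1/3))/6)*cos(sqrt(3)*b*(-(6*sqrt(10) + 19)^(1/3) + (6*sqrt(10) + 19)^(-1/3))/6) + C4*exp(-b*((6*sqrt(10) + 19)^(-1/3) + 1 + (6*sqrt(10) + 19)^(1/3))/3) + sqrt(3)*b^3/12 - b^2/4 - 3*sqrt(3)*b/8 - b/4


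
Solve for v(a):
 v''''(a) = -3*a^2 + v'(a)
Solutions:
 v(a) = C1 + C4*exp(a) + a^3 + (C2*sin(sqrt(3)*a/2) + C3*cos(sqrt(3)*a/2))*exp(-a/2)


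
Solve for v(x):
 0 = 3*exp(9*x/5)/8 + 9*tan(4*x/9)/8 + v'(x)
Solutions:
 v(x) = C1 - 5*exp(9*x/5)/24 + 81*log(cos(4*x/9))/32


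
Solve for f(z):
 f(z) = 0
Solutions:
 f(z) = 0


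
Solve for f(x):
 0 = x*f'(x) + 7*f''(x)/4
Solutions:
 f(x) = C1 + C2*erf(sqrt(14)*x/7)


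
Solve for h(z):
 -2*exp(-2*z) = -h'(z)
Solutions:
 h(z) = C1 - exp(-2*z)


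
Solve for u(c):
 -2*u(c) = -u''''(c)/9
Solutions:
 u(c) = C1*exp(-2^(1/4)*sqrt(3)*c) + C2*exp(2^(1/4)*sqrt(3)*c) + C3*sin(2^(1/4)*sqrt(3)*c) + C4*cos(2^(1/4)*sqrt(3)*c)


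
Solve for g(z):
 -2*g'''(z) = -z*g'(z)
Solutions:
 g(z) = C1 + Integral(C2*airyai(2^(2/3)*z/2) + C3*airybi(2^(2/3)*z/2), z)


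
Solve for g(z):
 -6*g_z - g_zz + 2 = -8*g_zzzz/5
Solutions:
 g(z) = C1 + C2*exp(-30^(1/3)*z*(30^(1/3)/(sqrt(11634) + 108)^(1/3) + (sqrt(11634) + 108)^(1/3))/24)*sin(10^(1/3)*3^(1/6)*z*(-3^(2/3)*(sqrt(11634) + 108)^(1/3) + 3*10^(1/3)/(sqrt(11634) + 108)^(1/3))/24) + C3*exp(-30^(1/3)*z*(30^(1/3)/(sqrt(11634) + 108)^(1/3) + (sqrt(11634) + 108)^(1/3))/24)*cos(10^(1/3)*3^(1/6)*z*(-3^(2/3)*(sqrt(11634) + 108)^(1/3) + 3*10^(1/3)/(sqrt(11634) + 108)^(1/3))/24) + C4*exp(30^(1/3)*z*(30^(1/3)/(sqrt(11634) + 108)^(1/3) + (sqrt(11634) + 108)^(1/3))/12) + z/3


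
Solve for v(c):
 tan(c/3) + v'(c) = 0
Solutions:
 v(c) = C1 + 3*log(cos(c/3))


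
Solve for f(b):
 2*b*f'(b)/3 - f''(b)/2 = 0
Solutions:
 f(b) = C1 + C2*erfi(sqrt(6)*b/3)


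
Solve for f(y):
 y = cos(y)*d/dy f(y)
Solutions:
 f(y) = C1 + Integral(y/cos(y), y)


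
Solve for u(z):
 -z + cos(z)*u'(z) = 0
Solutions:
 u(z) = C1 + Integral(z/cos(z), z)


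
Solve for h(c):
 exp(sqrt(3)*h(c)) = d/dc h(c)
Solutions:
 h(c) = sqrt(3)*(2*log(-1/(C1 + c)) - log(3))/6


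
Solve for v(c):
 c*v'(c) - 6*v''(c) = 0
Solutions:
 v(c) = C1 + C2*erfi(sqrt(3)*c/6)


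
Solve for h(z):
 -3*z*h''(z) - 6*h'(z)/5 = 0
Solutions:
 h(z) = C1 + C2*z^(3/5)


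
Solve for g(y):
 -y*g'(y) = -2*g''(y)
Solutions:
 g(y) = C1 + C2*erfi(y/2)


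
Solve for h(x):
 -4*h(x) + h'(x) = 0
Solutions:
 h(x) = C1*exp(4*x)


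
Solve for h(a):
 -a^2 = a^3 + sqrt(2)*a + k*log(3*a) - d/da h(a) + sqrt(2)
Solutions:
 h(a) = C1 + a^4/4 + a^3/3 + sqrt(2)*a^2/2 + a*k*log(a) - a*k + a*k*log(3) + sqrt(2)*a


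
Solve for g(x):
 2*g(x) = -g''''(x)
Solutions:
 g(x) = (C1*sin(2^(3/4)*x/2) + C2*cos(2^(3/4)*x/2))*exp(-2^(3/4)*x/2) + (C3*sin(2^(3/4)*x/2) + C4*cos(2^(3/4)*x/2))*exp(2^(3/4)*x/2)


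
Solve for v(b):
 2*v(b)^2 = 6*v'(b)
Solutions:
 v(b) = -3/(C1 + b)


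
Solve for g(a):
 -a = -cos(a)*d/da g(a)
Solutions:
 g(a) = C1 + Integral(a/cos(a), a)


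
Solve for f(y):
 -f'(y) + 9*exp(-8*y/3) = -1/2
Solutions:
 f(y) = C1 + y/2 - 27*exp(-8*y/3)/8


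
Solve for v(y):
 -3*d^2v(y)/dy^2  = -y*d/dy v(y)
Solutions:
 v(y) = C1 + C2*erfi(sqrt(6)*y/6)


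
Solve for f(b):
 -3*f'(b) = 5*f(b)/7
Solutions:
 f(b) = C1*exp(-5*b/21)


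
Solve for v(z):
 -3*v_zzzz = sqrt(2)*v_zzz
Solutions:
 v(z) = C1 + C2*z + C3*z^2 + C4*exp(-sqrt(2)*z/3)


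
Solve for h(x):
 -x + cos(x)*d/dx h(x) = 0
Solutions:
 h(x) = C1 + Integral(x/cos(x), x)


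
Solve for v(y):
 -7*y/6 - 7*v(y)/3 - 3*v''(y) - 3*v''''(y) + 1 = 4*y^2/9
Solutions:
 v(y) = -4*y^2/21 - y/2 + (C1*sin(sqrt(3)*7^(1/4)*y*cos(atan(sqrt(19)/3)/2)/3) + C2*cos(sqrt(3)*7^(1/4)*y*cos(atan(sqrt(19)/3)/2)/3))*exp(-sqrt(3)*7^(1/4)*y*sin(atan(sqrt(19)/3)/2)/3) + (C3*sin(sqrt(3)*7^(1/4)*y*cos(atan(sqrt(19)/3)/2)/3) + C4*cos(sqrt(3)*7^(1/4)*y*cos(atan(sqrt(19)/3)/2)/3))*exp(sqrt(3)*7^(1/4)*y*sin(atan(sqrt(19)/3)/2)/3) + 45/49


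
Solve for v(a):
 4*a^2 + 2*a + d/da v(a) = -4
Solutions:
 v(a) = C1 - 4*a^3/3 - a^2 - 4*a


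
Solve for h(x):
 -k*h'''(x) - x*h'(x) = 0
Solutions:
 h(x) = C1 + Integral(C2*airyai(x*(-1/k)^(1/3)) + C3*airybi(x*(-1/k)^(1/3)), x)


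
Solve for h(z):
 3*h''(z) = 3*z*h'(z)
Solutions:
 h(z) = C1 + C2*erfi(sqrt(2)*z/2)


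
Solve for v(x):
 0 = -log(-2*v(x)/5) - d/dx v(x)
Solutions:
 Integral(1/(log(-_y) - log(5) + log(2)), (_y, v(x))) = C1 - x


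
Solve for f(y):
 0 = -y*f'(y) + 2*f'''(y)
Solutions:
 f(y) = C1 + Integral(C2*airyai(2^(2/3)*y/2) + C3*airybi(2^(2/3)*y/2), y)


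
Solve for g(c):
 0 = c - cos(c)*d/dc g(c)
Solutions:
 g(c) = C1 + Integral(c/cos(c), c)


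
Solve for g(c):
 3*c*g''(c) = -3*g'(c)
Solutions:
 g(c) = C1 + C2*log(c)


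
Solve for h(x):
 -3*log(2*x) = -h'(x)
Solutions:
 h(x) = C1 + 3*x*log(x) - 3*x + x*log(8)


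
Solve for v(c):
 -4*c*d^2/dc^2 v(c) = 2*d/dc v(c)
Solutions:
 v(c) = C1 + C2*sqrt(c)


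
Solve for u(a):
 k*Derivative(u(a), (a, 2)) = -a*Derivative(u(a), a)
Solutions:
 u(a) = C1 + C2*sqrt(k)*erf(sqrt(2)*a*sqrt(1/k)/2)


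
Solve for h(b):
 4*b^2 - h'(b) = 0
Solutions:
 h(b) = C1 + 4*b^3/3


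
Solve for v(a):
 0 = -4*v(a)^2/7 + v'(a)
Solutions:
 v(a) = -7/(C1 + 4*a)


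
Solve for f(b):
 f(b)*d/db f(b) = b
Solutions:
 f(b) = -sqrt(C1 + b^2)
 f(b) = sqrt(C1 + b^2)


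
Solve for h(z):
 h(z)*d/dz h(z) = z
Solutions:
 h(z) = -sqrt(C1 + z^2)
 h(z) = sqrt(C1 + z^2)


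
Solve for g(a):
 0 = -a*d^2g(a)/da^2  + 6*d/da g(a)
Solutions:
 g(a) = C1 + C2*a^7


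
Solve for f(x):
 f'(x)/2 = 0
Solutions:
 f(x) = C1


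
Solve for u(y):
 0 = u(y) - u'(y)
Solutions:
 u(y) = C1*exp(y)


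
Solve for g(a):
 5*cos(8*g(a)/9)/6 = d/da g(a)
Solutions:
 -5*a/6 - 9*log(sin(8*g(a)/9) - 1)/16 + 9*log(sin(8*g(a)/9) + 1)/16 = C1


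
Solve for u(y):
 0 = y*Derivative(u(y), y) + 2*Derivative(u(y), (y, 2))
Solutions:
 u(y) = C1 + C2*erf(y/2)


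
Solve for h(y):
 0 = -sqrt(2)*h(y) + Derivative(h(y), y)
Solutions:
 h(y) = C1*exp(sqrt(2)*y)


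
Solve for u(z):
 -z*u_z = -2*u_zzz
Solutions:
 u(z) = C1 + Integral(C2*airyai(2^(2/3)*z/2) + C3*airybi(2^(2/3)*z/2), z)


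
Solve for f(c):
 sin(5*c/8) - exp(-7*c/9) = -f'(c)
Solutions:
 f(c) = C1 + 8*cos(5*c/8)/5 - 9*exp(-7*c/9)/7


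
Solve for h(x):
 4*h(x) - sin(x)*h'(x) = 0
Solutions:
 h(x) = C1*(cos(x)^2 - 2*cos(x) + 1)/(cos(x)^2 + 2*cos(x) + 1)


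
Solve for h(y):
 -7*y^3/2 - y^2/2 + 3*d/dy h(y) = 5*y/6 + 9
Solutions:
 h(y) = C1 + 7*y^4/24 + y^3/18 + 5*y^2/36 + 3*y


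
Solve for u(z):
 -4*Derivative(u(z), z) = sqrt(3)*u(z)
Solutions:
 u(z) = C1*exp(-sqrt(3)*z/4)


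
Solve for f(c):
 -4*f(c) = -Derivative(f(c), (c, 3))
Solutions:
 f(c) = C3*exp(2^(2/3)*c) + (C1*sin(2^(2/3)*sqrt(3)*c/2) + C2*cos(2^(2/3)*sqrt(3)*c/2))*exp(-2^(2/3)*c/2)


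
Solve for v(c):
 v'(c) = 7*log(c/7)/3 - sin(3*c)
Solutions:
 v(c) = C1 + 7*c*log(c)/3 - 7*c*log(7)/3 - 7*c/3 + cos(3*c)/3


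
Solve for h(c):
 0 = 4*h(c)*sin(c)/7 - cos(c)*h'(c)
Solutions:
 h(c) = C1/cos(c)^(4/7)


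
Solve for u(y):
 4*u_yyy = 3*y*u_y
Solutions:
 u(y) = C1 + Integral(C2*airyai(6^(1/3)*y/2) + C3*airybi(6^(1/3)*y/2), y)


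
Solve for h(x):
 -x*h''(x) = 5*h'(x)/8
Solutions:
 h(x) = C1 + C2*x^(3/8)


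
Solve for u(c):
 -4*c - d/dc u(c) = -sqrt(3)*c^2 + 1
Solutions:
 u(c) = C1 + sqrt(3)*c^3/3 - 2*c^2 - c


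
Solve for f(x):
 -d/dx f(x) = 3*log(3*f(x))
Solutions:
 Integral(1/(log(_y) + log(3)), (_y, f(x)))/3 = C1 - x


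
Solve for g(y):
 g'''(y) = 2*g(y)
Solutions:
 g(y) = C3*exp(2^(1/3)*y) + (C1*sin(2^(1/3)*sqrt(3)*y/2) + C2*cos(2^(1/3)*sqrt(3)*y/2))*exp(-2^(1/3)*y/2)


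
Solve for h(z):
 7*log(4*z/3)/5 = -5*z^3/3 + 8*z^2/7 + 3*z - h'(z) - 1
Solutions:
 h(z) = C1 - 5*z^4/12 + 8*z^3/21 + 3*z^2/2 - 7*z*log(z)/5 - 14*z*log(2)/5 + 2*z/5 + 7*z*log(3)/5


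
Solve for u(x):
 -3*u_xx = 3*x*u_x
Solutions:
 u(x) = C1 + C2*erf(sqrt(2)*x/2)


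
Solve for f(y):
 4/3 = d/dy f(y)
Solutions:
 f(y) = C1 + 4*y/3


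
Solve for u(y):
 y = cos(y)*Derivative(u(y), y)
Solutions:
 u(y) = C1 + Integral(y/cos(y), y)


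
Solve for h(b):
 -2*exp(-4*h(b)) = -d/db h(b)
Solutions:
 h(b) = log(-I*(C1 + 8*b)^(1/4))
 h(b) = log(I*(C1 + 8*b)^(1/4))
 h(b) = log(-(C1 + 8*b)^(1/4))
 h(b) = log(C1 + 8*b)/4


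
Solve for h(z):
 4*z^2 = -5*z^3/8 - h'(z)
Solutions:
 h(z) = C1 - 5*z^4/32 - 4*z^3/3


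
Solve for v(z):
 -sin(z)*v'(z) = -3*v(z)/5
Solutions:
 v(z) = C1*(cos(z) - 1)^(3/10)/(cos(z) + 1)^(3/10)


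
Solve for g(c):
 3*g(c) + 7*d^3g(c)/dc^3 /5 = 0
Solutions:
 g(c) = C3*exp(-15^(1/3)*7^(2/3)*c/7) + (C1*sin(3^(5/6)*5^(1/3)*7^(2/3)*c/14) + C2*cos(3^(5/6)*5^(1/3)*7^(2/3)*c/14))*exp(15^(1/3)*7^(2/3)*c/14)


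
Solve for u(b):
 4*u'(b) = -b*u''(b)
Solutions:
 u(b) = C1 + C2/b^3


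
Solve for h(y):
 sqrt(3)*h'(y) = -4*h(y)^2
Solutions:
 h(y) = 3/(C1 + 4*sqrt(3)*y)


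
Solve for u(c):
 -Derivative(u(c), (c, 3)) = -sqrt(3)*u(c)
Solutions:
 u(c) = C3*exp(3^(1/6)*c) + (C1*sin(3^(2/3)*c/2) + C2*cos(3^(2/3)*c/2))*exp(-3^(1/6)*c/2)


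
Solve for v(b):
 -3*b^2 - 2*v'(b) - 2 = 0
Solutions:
 v(b) = C1 - b^3/2 - b


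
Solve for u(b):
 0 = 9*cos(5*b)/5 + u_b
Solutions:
 u(b) = C1 - 9*sin(5*b)/25


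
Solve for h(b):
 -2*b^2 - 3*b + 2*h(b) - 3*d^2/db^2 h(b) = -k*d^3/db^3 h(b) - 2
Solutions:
 h(b) = C1*exp(b*(-(sqrt(((1 - 1/k^2)^2 - 1/k^4)/k^2) + 1/k - 1/k^3)^(1/3) + 1/k - 1/(k^2*(sqrt(((1 - 1/k^2)^2 - 1/k^4)/k^2) + 1/k - 1/k^3)^(1/3)))) + C2*exp(b*((sqrt(((1 - 1/k^2)^2 - 1/k^4)/k^2) + 1/k - 1/k^3)^(1/3)/2 - sqrt(3)*I*(sqrt(((1 - 1/k^2)^2 - 1/k^4)/k^2) + 1/k - 1/k^3)^(1/3)/2 + 1/k - 2/(k^2*(-1 + sqrt(3)*I)*(sqrt(((1 - 1/k^2)^2 - 1/k^4)/k^2) + 1/k - 1/k^3)^(1/3)))) + C3*exp(b*((sqrt(((1 - 1/k^2)^2 - 1/k^4)/k^2) + 1/k - 1/k^3)^(1/3)/2 + sqrt(3)*I*(sqrt(((1 - 1/k^2)^2 - 1/k^4)/k^2) + 1/k - 1/k^3)^(1/3)/2 + 1/k + 2/(k^2*(1 + sqrt(3)*I)*(sqrt(((1 - 1/k^2)^2 - 1/k^4)/k^2) + 1/k - 1/k^3)^(1/3)))) + b^2 + 3*b/2 + 2


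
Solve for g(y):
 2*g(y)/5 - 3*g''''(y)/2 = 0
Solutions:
 g(y) = C1*exp(-15^(3/4)*sqrt(2)*y/15) + C2*exp(15^(3/4)*sqrt(2)*y/15) + C3*sin(15^(3/4)*sqrt(2)*y/15) + C4*cos(15^(3/4)*sqrt(2)*y/15)


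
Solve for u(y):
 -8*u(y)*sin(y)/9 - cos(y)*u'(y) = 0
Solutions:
 u(y) = C1*cos(y)^(8/9)


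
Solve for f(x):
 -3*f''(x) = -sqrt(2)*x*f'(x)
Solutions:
 f(x) = C1 + C2*erfi(2^(3/4)*sqrt(3)*x/6)


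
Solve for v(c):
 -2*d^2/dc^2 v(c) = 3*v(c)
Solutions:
 v(c) = C1*sin(sqrt(6)*c/2) + C2*cos(sqrt(6)*c/2)


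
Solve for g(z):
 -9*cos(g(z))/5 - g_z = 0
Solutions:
 9*z/5 - log(sin(g(z)) - 1)/2 + log(sin(g(z)) + 1)/2 = C1


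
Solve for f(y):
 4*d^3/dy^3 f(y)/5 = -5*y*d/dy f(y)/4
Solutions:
 f(y) = C1 + Integral(C2*airyai(-10^(2/3)*y/4) + C3*airybi(-10^(2/3)*y/4), y)


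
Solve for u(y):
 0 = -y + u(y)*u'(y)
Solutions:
 u(y) = -sqrt(C1 + y^2)
 u(y) = sqrt(C1 + y^2)


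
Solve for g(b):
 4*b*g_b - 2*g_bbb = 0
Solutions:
 g(b) = C1 + Integral(C2*airyai(2^(1/3)*b) + C3*airybi(2^(1/3)*b), b)


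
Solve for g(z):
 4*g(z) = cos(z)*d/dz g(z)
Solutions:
 g(z) = C1*(sin(z)^2 + 2*sin(z) + 1)/(sin(z)^2 - 2*sin(z) + 1)


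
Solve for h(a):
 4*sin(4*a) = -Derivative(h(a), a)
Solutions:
 h(a) = C1 + cos(4*a)


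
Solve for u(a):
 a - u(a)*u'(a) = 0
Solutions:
 u(a) = -sqrt(C1 + a^2)
 u(a) = sqrt(C1 + a^2)


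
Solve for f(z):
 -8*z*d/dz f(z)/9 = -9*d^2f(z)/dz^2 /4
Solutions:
 f(z) = C1 + C2*erfi(4*z/9)


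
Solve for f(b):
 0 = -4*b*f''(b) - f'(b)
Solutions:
 f(b) = C1 + C2*b^(3/4)


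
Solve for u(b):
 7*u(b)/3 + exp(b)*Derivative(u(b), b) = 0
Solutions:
 u(b) = C1*exp(7*exp(-b)/3)


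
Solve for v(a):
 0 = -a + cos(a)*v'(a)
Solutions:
 v(a) = C1 + Integral(a/cos(a), a)


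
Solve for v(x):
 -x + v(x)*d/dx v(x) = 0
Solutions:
 v(x) = -sqrt(C1 + x^2)
 v(x) = sqrt(C1 + x^2)
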